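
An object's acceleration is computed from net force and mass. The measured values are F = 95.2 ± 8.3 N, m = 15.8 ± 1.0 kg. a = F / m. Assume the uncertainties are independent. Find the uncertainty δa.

Relative error in a monomial: (δa/a)² = Σ (nᵢ · δxᵢ/xᵢ)².
  (1·δF/F)² = (1×0.0872)² = 0.00760;  (-1·δm/m)² = (-1×0.0633)² = 0.00401
δa/a = √(0.0116) = 0.108
a = 6.03 m/s^2, so δa = 0.108 × 6.03 = 0.649 m/s^2.

0.649 m/s^2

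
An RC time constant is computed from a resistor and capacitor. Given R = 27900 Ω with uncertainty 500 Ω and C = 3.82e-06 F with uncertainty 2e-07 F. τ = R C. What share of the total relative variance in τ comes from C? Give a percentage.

89.5%

(δτ/τ)² = (1·δR/R)² + (1·δC/C)²
  R term: (1×0.0179)² = 0.000321
  C term: (1×0.0524)² = 0.00274
Total = 0.00306. Share from C = 0.00274/0.00306 = 0.895.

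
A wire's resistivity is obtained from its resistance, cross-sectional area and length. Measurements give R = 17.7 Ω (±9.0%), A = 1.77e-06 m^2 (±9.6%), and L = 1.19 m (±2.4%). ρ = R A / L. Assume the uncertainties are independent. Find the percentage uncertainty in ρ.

13.4%

Since ρ is a product/quotient, work with relative uncertainties:
  (1·δR/R)² = (1×0.0900)² = 0.00810;  (1·δA/A)² = (1×0.0960)² = 0.00922;  (-1·δL/L)² = (-1×0.0240)² = 0.000576
δρ/ρ = √(0.0179) = 0.134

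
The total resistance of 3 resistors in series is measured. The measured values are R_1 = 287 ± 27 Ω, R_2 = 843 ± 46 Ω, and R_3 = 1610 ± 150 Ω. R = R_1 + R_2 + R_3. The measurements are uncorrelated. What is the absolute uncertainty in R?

Each term contributes (cᵢ δxᵢ)² to (δR)²:
  (δR_1)² = 729;  (δR_2)² = 2120;  (δR_3)² = 22500
δR = √(25300) = 159 Ω

159 Ω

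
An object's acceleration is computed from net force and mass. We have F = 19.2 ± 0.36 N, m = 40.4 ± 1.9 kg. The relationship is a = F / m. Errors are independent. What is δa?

0.0241 m/s^2

Products/powers → add relative errors in quadrature, weighted by exponent:
  (1·δF/F)² = (1×0.0187)² = 0.000352;  (-1·δm/m)² = (-1×0.0470)² = 0.00221
δa/a = √(0.00256) = 0.0506
a = 0.475 m/s^2, so δa = 0.0506 × 0.475 = 0.0241 m/s^2.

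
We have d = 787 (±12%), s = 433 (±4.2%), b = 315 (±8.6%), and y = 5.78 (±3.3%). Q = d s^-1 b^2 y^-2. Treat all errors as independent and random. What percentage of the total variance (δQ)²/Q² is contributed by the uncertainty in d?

(δQ/Q)² = (1·δd/d)² + (-1·δs/s)² + (2·δb/b)² + (-2·δy/y)²
  d term: (1×0.120)² = 0.0144
  s term: (-1×0.0420)² = 0.00176
  b term: (2×0.0860)² = 0.0296
  y term: (-2×0.0330)² = 0.00436
Total = 0.0501. Share from d = 0.0144/0.0501 = 0.287.

28.7%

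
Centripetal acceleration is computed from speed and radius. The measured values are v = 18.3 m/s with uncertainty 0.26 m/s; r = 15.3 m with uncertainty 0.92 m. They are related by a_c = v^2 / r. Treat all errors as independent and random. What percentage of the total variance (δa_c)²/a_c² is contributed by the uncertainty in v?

18.3%

(δa_c/a_c)² = (2·δv/v)² + (-1·δr/r)²
  v term: (2×0.0142)² = 0.000807
  r term: (-1×0.0601)² = 0.00362
Total = 0.00442. Share from v = 0.000807/0.00442 = 0.183.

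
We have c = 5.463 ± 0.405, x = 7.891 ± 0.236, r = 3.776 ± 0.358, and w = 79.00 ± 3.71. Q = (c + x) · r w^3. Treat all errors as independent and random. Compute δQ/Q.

0.173

Let u = c + x = 13.35. δu = √(δc² + δx²) = √(0.164 + 0.0557) = 0.469, so δu/u = 0.0351.
Q is then a monomial in u, r, w:
δQ/Q = √((δu/u)² + (1·δr/r)² + (3·δw/w)²) = √(0.00123 + 0.00899 + 0.0198) = 0.173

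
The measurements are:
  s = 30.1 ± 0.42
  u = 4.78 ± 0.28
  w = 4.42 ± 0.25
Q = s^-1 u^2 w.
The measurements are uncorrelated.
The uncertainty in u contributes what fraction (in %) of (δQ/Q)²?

(δQ/Q)² = (-1·δs/s)² + (2·δu/u)² + (1·δw/w)²
  s term: (-1×0.0140)² = 0.000195
  u term: (2×0.0586)² = 0.0137
  w term: (1×0.0566)² = 0.00320
Total = 0.0171. Share from u = 0.0137/0.0171 = 0.802.

80.2%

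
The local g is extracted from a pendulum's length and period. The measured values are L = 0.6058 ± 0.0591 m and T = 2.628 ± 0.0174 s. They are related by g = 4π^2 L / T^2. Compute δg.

0.341 m/s^2

Products/powers → add relative errors in quadrature, weighted by exponent:
  (1·δL/L)² = (1×0.0976)² = 0.00952;  (-2·δT/T)² = (-2×0.00662)² = 0.000175
δg/g = √(0.00969) = 0.0985
g = 3.463 m/s^2, so δg = 0.0985 × 3.463 = 0.341 m/s^2.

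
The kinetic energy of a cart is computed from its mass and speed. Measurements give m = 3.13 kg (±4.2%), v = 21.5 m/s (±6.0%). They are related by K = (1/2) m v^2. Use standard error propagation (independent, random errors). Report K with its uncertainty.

Products/powers → add relative errors in quadrature, weighted by exponent:
  (1·δm/m)² = (1×0.0420)² = 0.00176;  (2·δv/v)² = (2×0.0600)² = 0.0144
δK/K = √(0.0162) = 0.127
K = 723 J, so δK = 0.127 × 723 = 92.0 J.

723 ± 92.0 J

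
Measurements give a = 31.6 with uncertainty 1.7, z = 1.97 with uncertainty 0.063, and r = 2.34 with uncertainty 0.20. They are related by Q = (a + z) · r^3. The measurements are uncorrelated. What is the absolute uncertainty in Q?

112

Let u = a + z = 33.6. δu = √(δa² + δz²) = √(2.89 + 0.00397) = 1.70, so δu/u = 0.0507.
Q is then a monomial in u, r:
δQ/Q = √((δu/u)² + (3·δr/r)²) = √(0.00257 + 0.0657) = 0.261
Q = 430, so δQ = 0.261 × 430 = 112.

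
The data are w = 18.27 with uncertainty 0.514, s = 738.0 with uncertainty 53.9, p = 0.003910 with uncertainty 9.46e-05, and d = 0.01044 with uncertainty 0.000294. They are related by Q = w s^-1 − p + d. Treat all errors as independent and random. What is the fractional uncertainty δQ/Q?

Let h = w·s^-1 = 0.02476. δh/h = √((1·δw/w)² + (-1·δs/s)²) = √(0.000791 + 0.00533) = 0.0783, so δh = 0.00194.
Q = h − p + d: δQ = √(δh² + δp² + δd²) = √(3.75e-06 + 8.95e-09 + 8.64e-08) = 0.00196
Q = 0.03129, so δQ/Q = 0.00196/0.03129 = 0.0627.

0.0627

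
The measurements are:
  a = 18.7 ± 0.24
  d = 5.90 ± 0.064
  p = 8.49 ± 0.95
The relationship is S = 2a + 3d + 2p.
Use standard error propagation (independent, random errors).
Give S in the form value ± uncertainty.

S is a linear combination, so absolute uncertainties add in quadrature:
  (2·δa)² = 0.230;  (3·δd)² = 0.0369;  (2·δp)² = 3.61
δS = √(3.88) = 1.97
S = 72.1.

72.1 ± 1.97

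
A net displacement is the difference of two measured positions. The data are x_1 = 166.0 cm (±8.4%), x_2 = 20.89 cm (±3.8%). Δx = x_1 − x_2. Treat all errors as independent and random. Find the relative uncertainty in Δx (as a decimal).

0.0962

Δx is a linear combination, so absolute uncertainties add in quadrature:
  (δx_1)² = 194;  (δx_2)² = 0.630
δΔx = √(195) = 14.0 cm
Δx = 145.1 cm, so δΔx/Δx = 14.0/145.1 = 0.0962.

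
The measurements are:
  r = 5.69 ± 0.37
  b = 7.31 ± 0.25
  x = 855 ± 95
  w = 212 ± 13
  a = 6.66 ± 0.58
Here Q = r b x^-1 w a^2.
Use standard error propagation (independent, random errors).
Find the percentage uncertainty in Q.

22.8%

Products/powers → add relative errors in quadrature, weighted by exponent:
  (1·δr/r)² = (1×0.0650)² = 0.00423;  (1·δb/b)² = (1×0.0342)² = 0.00117;  (-1·δx/x)² = (-1×0.111)² = 0.0123;  (1·δw/w)² = (1×0.0613)² = 0.00376;  (2·δa/a)² = (2×0.0871)² = 0.0303
δQ/Q = √(0.0518) = 0.228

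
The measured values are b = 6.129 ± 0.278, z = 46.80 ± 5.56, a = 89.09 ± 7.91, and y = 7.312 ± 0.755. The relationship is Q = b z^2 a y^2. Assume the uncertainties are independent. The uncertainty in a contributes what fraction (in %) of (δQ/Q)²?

(δQ/Q)² = (1·δb/b)² + (2·δz/z)² + (1·δa/a)² + (2·δy/y)²
  b term: (1×0.0454)² = 0.00206
  z term: (2×0.119)² = 0.0565
  a term: (1×0.0888)² = 0.00788
  y term: (2×0.103)² = 0.0426
Total = 0.109. Share from a = 0.00788/0.109 = 0.0723.

7.23%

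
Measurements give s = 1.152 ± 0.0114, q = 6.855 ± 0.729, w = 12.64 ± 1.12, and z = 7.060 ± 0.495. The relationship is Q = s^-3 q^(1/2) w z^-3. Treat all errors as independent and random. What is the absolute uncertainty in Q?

Products/powers → add relative errors in quadrature, weighted by exponent:
  (-3·δs/s)² = (-3×0.00990)² = 0.000881;  (½·δq/q)² = (0.5×0.106)² = 0.00283;  (1·δw/w)² = (1×0.0886)² = 0.00785;  (-3·δz/z)² = (-3×0.0701)² = 0.0442
δQ/Q = √(0.0558) = 0.236
Q = 0.06151, so δQ = 0.236 × 0.06151 = 0.0145.

0.0145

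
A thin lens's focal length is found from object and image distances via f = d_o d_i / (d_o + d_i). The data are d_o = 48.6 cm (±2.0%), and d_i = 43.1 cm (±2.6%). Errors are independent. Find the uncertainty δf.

0.381 cm

∂f/∂d_o = (d_i/(d_o+d_i))² = 0.221;  ∂f/∂d_i = (d_o/(d_o+d_i))² = 0.281
δf = √((∂f/∂d_o · δd_o)² + (∂f/∂d_i · δd_i)²) = √(0.0461 + 0.0991) = 0.381 cm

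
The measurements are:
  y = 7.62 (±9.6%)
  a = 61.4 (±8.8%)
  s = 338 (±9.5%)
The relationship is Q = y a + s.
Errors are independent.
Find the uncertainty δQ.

68.9

Let p = y·a = 468. δp/p = √((1·δy/y)² + (1·δa/a)²) = √(0.00922 + 0.00774) = 0.130, so δp = 60.9.
Q = p + s: δQ = √(δp² + δs²) = √(3710 + 1030) = 68.9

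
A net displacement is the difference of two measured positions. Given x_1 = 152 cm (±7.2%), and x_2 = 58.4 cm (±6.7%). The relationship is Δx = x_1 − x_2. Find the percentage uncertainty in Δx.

Sums and differences: (δΔx)² = Σ (cᵢ δxᵢ)².
  (δx_1)² = 120;  (δx_2)² = 15.3
δΔx = √(135) = 11.6 cm
Δx = 93.6 cm, so δΔx/Δx = 11.6/93.6 = 0.124.

12.4%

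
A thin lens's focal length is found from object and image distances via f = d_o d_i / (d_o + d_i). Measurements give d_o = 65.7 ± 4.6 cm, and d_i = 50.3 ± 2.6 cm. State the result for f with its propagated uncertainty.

28.5 ± 1.20 cm

∂f/∂d_o = (d_i/(d_o+d_i))² = 0.188;  ∂f/∂d_i = (d_o/(d_o+d_i))² = 0.321
δf = √((∂f/∂d_o · δd_o)² + (∂f/∂d_i · δd_i)²) = √(0.748 + 0.696) = 1.20 cm
f = 28.5 cm.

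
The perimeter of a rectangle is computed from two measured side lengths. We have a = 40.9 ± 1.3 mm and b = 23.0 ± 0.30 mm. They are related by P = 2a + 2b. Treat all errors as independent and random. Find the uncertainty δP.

2.67 mm

Absolute uncertainties add in quadrature for a linear combination:
  (2·δa)² = 6.76;  (2·δb)² = 0.360
δP = √(7.12) = 2.67 mm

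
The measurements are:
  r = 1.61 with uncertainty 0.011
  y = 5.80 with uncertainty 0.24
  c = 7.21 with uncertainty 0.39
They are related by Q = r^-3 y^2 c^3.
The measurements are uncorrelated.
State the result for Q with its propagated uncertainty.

3020 ± 554

Each factor contributes (exponent × relative error)² to (δQ/Q)²:
  (-3·δr/r)² = (-3×0.00683)² = 0.000420;  (2·δy/y)² = (2×0.0414)² = 0.00685;  (3·δc/c)² = (3×0.0541)² = 0.0263
δQ/Q = √(0.0336) = 0.183
Q = 3020, so δQ = 0.183 × 3020 = 554.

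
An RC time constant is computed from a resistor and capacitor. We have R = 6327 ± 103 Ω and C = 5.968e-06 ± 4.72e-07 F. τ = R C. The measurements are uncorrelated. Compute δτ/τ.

Products/powers → add relative errors in quadrature, weighted by exponent:
  (1·δR/R)² = (1×0.0163)² = 0.000265;  (1·δC/C)² = (1×0.0791)² = 0.00625
δτ/τ = √(0.00652) = 0.0807

0.0807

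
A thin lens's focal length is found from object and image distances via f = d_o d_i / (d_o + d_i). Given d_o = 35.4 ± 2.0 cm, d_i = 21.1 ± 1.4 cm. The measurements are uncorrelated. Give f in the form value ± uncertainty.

13.2 ± 0.616 cm

∂f/∂d_o = (d_i/(d_o+d_i))² = 0.139;  ∂f/∂d_i = (d_o/(d_o+d_i))² = 0.393
δf = √((∂f/∂d_o · δd_o)² + (∂f/∂d_i · δd_i)²) = √(0.0778 + 0.302) = 0.616 cm
f = 13.2 cm.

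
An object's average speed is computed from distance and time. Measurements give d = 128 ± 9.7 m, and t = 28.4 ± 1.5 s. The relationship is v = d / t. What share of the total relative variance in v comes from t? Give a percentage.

32.7%

(δv/v)² = (1·δd/d)² + (-1·δt/t)²
  d term: (1×0.0758)² = 0.00574
  t term: (-1×0.0528)² = 0.00279
Total = 0.00853. Share from t = 0.00279/0.00853 = 0.327.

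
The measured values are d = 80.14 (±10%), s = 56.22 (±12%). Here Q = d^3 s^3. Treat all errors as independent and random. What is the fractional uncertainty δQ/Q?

0.469

For a monomial Q ∝ d^3, s^3, fractional errors add in quadrature:
  (3·δd/d)² = (3×0.100)² = 0.0900;  (3·δs/s)² = (3×0.120)² = 0.130
δQ/Q = √(0.220) = 0.469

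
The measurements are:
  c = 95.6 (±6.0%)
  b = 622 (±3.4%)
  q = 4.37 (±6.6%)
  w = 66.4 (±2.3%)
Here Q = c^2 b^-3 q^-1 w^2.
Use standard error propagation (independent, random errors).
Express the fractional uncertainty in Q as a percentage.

17.7%

Each factor contributes (exponent × relative error)² to (δQ/Q)²:
  (2·δc/c)² = (2×0.0600)² = 0.0144;  (-3·δb/b)² = (-3×0.0340)² = 0.0104;  (-1·δq/q)² = (-1×0.0660)² = 0.00436;  (2·δw/w)² = (2×0.0230)² = 0.00212
δQ/Q = √(0.0313) = 0.177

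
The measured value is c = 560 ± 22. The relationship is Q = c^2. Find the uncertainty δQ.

Q ∝ c^2, so δQ/Q = |2| · δc/c = 2 × 0.0393 = 0.0786.
Q = 3.14e+05, so δQ = 0.0786 × 3.14e+05 = 24600.

24600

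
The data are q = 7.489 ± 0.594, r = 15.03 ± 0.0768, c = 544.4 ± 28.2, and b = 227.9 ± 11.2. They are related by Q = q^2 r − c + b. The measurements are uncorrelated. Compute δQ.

Let p = q^2·r = 843.0. δp/p = √((2·δq/q)² + (1·δr/r)²) = √(0.0252 + 2.61e-05) = 0.159, so δp = 134.
Q = p − c + b: δQ = √(δp² + δc² + δb²) = √(17900 + 795 + 125) = 137

137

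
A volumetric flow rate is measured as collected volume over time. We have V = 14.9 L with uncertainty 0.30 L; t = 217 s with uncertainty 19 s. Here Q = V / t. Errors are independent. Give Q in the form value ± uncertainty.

0.0687 ± 0.00617 L/s

Each factor contributes (exponent × relative error)² to (δQ/Q)²:
  (1·δV/V)² = (1×0.0201)² = 0.000405;  (-1·δt/t)² = (-1×0.0876)² = 0.00767
δQ/Q = √(0.00807) = 0.0898
Q = 0.0687 L/s, so δQ = 0.0898 × 0.0687 = 0.00617 L/s.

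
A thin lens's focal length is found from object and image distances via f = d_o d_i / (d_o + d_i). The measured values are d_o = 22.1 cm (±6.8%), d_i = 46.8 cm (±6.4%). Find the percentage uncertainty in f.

5.05%

∂f/∂d_o = (d_i/(d_o+d_i))² = 0.461;  ∂f/∂d_i = (d_o/(d_o+d_i))² = 0.103
δf = √((∂f/∂d_o · δd_o)² + (∂f/∂d_i · δd_i)²) = √(0.481 + 0.0950) = 0.759 cm
f = 15.0 cm, so δf/f = 0.759/15.0 = 0.0505.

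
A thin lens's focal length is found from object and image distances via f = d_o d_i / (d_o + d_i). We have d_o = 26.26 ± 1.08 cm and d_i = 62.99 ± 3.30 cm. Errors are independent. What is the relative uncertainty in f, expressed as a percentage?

3.29%

∂f/∂d_o = (d_i/(d_o+d_i))² = 0.498;  ∂f/∂d_i = (d_o/(d_o+d_i))² = 0.0866
δf = √((∂f/∂d_o · δd_o)² + (∂f/∂d_i · δd_i)²) = √(0.289 + 0.0816) = 0.609 cm
f = 18.53 cm, so δf/f = 0.609/18.53 = 0.0329.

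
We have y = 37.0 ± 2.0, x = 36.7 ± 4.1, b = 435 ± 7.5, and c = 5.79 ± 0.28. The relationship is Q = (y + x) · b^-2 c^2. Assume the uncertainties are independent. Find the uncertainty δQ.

0.00157

Let u = y + x = 73.7. δu = √(δy² + δx²) = √(4.00 + 16.8) = 4.56, so δu/u = 0.0619.
Q is then a monomial in u, b, c:
δQ/Q = √((δu/u)² + (-2·δb/b)² + (2·δc/c)²) = √(0.00383 + 0.00119 + 0.00935) = 0.120
Q = 0.0131, so δQ = 0.120 × 0.0131 = 0.00157.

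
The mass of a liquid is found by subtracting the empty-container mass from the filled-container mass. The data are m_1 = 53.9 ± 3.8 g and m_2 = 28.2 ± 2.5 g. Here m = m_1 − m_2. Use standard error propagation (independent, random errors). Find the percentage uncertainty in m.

17.7%

m is a linear combination, so absolute uncertainties add in quadrature:
  (δm_1)² = 14.4;  (δm_2)² = 6.25
δm = √(20.7) = 4.55 g
m = 25.7 g, so δm/m = 4.55/25.7 = 0.177.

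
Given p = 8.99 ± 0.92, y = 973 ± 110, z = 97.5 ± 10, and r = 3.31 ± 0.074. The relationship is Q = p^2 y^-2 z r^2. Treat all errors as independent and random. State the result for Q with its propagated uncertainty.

Relative error in a monomial: (δQ/Q)² = Σ (nᵢ · δxᵢ/xᵢ)².
  (2·δp/p)² = (2×0.102)² = 0.0419;  (-2·δy/y)² = (-2×0.113)² = 0.0511;  (1·δz/z)² = (1×0.103)² = 0.0105;  (2·δr/r)² = (2×0.0224)² = 0.00200
δQ/Q = √(0.106) = 0.325
Q = 0.0912, so δQ = 0.325 × 0.0912 = 0.0296.

0.0912 ± 0.0296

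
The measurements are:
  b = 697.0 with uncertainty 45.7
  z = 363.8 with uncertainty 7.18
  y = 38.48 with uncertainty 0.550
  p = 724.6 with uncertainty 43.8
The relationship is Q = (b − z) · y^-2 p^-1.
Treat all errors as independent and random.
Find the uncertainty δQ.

4.79e-05

Let u = b − z = 333.2. δu = √(δb² + δz²) = √(2090 + 51.6) = 46.3, so δu/u = 0.139.
Q is then a monomial in u, y, p:
δQ/Q = √((δu/u)² + (-2·δy/y)² + (-1·δp/p)²) = √(0.0193 + 0.000817 + 0.00365) = 0.154
Q = 0.0003106, so δQ = 0.154 × 0.0003106 = 4.79e-05.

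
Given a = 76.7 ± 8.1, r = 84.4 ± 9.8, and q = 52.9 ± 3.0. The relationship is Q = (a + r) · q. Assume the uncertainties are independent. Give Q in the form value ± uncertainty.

Let u = a + r = 161. δu = √(δa² + δr²) = √(65.6 + 96.0) = 12.7, so δu/u = 0.0789.
Q is then a monomial in u, q:
δQ/Q = √((δu/u)² + (1·δq/q)²) = √(0.00623 + 0.00322) = 0.0972
Q = 8520, so δQ = 0.0972 × 8520 = 828.

8520 ± 828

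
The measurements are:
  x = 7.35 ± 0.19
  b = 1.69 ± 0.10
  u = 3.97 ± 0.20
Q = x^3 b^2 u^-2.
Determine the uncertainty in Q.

12.5

Relative error in a monomial: (δQ/Q)² = Σ (nᵢ · δxᵢ/xᵢ)².
  (3·δx/x)² = (3×0.0259)² = 0.00601;  (2·δb/b)² = (2×0.0592)² = 0.0140;  (-2·δu/u)² = (-2×0.0504)² = 0.0102
δQ/Q = √(0.0302) = 0.174
Q = 72.0, so δQ = 0.174 × 72.0 = 12.5.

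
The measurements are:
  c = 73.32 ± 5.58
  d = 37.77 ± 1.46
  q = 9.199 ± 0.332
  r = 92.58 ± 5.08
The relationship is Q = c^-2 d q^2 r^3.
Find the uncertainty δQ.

Q is a product of powers, so relative uncertainties combine in quadrature:
  (-2·δc/c)² = (-2×0.0761)² = 0.0232;  (1·δd/d)² = (1×0.0387)² = 0.00149;  (2·δq/q)² = (2×0.0361)² = 0.00521;  (3·δr/r)² = (3×0.0549)² = 0.0271
δQ/Q = √(0.0570) = 0.239
Q = 471800, so δQ = 0.239 × 471800 = 1.13e+05.

1.13e+05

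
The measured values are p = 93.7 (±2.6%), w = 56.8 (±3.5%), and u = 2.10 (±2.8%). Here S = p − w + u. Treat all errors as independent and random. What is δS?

3.14

Sums and differences: (δS)² = Σ (cᵢ δxᵢ)².
  (δp)² = 5.94;  (δw)² = 3.95;  (δu)² = 0.00346
δS = √(9.89) = 3.14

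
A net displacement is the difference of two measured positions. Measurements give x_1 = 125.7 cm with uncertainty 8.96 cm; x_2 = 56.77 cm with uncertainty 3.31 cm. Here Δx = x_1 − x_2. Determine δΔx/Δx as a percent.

13.9%

Δx is a linear combination, so absolute uncertainties add in quadrature:
  (δx_1)² = 80.3;  (δx_2)² = 11.0
δΔx = √(91.2) = 9.55 cm
Δx = 68.93 cm, so δΔx/Δx = 9.55/68.93 = 0.139.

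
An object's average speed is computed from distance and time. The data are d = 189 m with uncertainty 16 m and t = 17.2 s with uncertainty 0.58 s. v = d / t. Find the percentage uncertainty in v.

9.11%

Each factor contributes (exponent × relative error)² to (δv/v)²:
  (1·δd/d)² = (1×0.0847)² = 0.00717;  (-1·δt/t)² = (-1×0.0337)² = 0.00114
δv/v = √(0.00830) = 0.0911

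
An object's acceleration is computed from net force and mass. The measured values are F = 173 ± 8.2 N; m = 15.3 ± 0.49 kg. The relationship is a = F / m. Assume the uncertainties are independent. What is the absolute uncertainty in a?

Since a is a product/quotient, work with relative uncertainties:
  (1·δF/F)² = (1×0.0474)² = 0.00225;  (-1·δm/m)² = (-1×0.0320)² = 0.00103
δa/a = √(0.00327) = 0.0572
a = 11.3 m/s^2, so δa = 0.0572 × 11.3 = 0.647 m/s^2.

0.647 m/s^2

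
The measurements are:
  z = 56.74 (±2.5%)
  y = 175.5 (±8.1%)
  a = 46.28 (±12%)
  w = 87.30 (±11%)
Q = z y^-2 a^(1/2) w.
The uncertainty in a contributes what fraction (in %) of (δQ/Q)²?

8.46%

(δQ/Q)² = (1·δz/z)² + (-2·δy/y)² + (½·δa/a)² + (1·δw/w)²
  z term: (1×0.0250)² = 0.000625
  y term: (-2×0.0810)² = 0.0262
  a term: (0.5×0.120)² = 0.00360
  w term: (1×0.110)² = 0.0121
Total = 0.0426. Share from a = 0.00360/0.0426 = 0.0846.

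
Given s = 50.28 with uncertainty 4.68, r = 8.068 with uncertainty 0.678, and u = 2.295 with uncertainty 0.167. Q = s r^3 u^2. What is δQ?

Relative error in a monomial: (δQ/Q)² = Σ (nᵢ · δxᵢ/xᵢ)².
  (1·δs/s)² = (1×0.0931)² = 0.00866;  (3·δr/r)² = (3×0.0840)² = 0.0636;  (2·δu/u)² = (2×0.0728)² = 0.0212
δQ/Q = √(0.0934) = 0.306
Q = 139100, so δQ = 0.306 × 139100 = 42500.

42500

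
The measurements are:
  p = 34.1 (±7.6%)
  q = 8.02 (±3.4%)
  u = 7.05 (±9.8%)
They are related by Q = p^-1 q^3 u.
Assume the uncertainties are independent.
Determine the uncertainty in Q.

For a monomial Q ∝ p^-1, q^3, u, fractional errors add in quadrature:
  (-1·δp/p)² = (-1×0.0760)² = 0.00578;  (3·δq/q)² = (3×0.0340)² = 0.0104;  (1·δu/u)² = (1×0.0980)² = 0.00960
δQ/Q = √(0.0258) = 0.161
Q = 107, so δQ = 0.161 × 107 = 17.1.

17.1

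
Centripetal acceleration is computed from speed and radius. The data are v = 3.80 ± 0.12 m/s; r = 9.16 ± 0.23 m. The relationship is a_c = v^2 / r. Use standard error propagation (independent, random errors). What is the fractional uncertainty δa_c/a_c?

Relative error in a monomial: (δa_c/a_c)² = Σ (nᵢ · δxᵢ/xᵢ)².
  (2·δv/v)² = (2×0.0316)² = 0.00399;  (-1·δr/r)² = (-1×0.0251)² = 0.000630
δa_c/a_c = √(0.00462) = 0.0680

0.0680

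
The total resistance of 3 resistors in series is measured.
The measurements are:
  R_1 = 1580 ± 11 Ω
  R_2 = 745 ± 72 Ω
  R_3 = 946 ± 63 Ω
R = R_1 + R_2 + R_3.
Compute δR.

96.3 Ω

For a sum/difference, combine absolute errors in quadrature:
  (δR_1)² = 121;  (δR_2)² = 5180;  (δR_3)² = 3970
δR = √(9270) = 96.3 Ω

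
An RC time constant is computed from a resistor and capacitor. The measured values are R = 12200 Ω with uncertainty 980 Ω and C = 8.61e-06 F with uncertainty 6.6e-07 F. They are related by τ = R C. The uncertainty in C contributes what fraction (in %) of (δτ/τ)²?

(δτ/τ)² = (1·δR/R)² + (1·δC/C)²
  R term: (1×0.0803)² = 0.00645
  C term: (1×0.0767)² = 0.00588
Total = 0.0123. Share from C = 0.00588/0.0123 = 0.477.

47.7%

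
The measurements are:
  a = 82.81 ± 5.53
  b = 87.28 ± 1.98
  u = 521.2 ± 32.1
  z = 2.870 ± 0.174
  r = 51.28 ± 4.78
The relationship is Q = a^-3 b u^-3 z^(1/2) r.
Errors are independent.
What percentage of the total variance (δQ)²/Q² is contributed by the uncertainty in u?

40.5%

(δQ/Q)² = (-3·δa/a)² + (1·δb/b)² + (-3·δu/u)² + (½·δz/z)² + (1·δr/r)²
  a term: (-3×0.0668)² = 0.0401
  b term: (1×0.0227)² = 0.000515
  u term: (-3×0.0616)² = 0.0341
  z term: (0.5×0.0606)² = 0.000919
  r term: (1×0.0932)² = 0.00869
Total = 0.0844. Share from u = 0.0341/0.0844 = 0.405.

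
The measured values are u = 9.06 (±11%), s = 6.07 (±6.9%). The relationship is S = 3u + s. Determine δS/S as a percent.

Absolute uncertainties add in quadrature for a linear combination:
  (3·δu)² = 8.94;  (δs)² = 0.175
δS = √(9.11) = 3.02
S = 33.2, so δS/S = 3.02/33.2 = 0.0908.

9.08%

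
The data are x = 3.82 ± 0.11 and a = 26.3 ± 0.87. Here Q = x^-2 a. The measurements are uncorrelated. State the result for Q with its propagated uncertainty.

Since Q is a product/quotient, work with relative uncertainties:
  (-2·δx/x)² = (-2×0.0288)² = 0.00332;  (1·δa/a)² = (1×0.0331)² = 0.00109
δQ/Q = √(0.00441) = 0.0664
Q = 1.80, so δQ = 0.0664 × 1.80 = 0.120.

1.80 ± 0.120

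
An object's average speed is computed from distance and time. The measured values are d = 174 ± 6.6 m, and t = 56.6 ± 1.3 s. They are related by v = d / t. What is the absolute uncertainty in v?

Each factor contributes (exponent × relative error)² to (δv/v)²:
  (1·δd/d)² = (1×0.0379)² = 0.00144;  (-1·δt/t)² = (-1×0.0230)² = 0.000528
δv/v = √(0.00197) = 0.0443
v = 3.07 m/s, so δv = 0.0443 × 3.07 = 0.136 m/s.

0.136 m/s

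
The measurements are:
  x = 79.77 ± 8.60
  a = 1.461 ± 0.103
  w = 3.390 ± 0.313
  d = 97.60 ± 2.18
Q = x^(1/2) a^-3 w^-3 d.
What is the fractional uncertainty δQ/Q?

Each factor contributes (exponent × relative error)² to (δQ/Q)²:
  (½·δx/x)² = (0.5×0.108)² = 0.00291;  (-3·δa/a)² = (-3×0.0705)² = 0.0447;  (-3·δw/w)² = (-3×0.0923)² = 0.0767;  (1·δd/d)² = (1×0.0223)² = 0.000499
δQ/Q = √(0.125) = 0.353

0.353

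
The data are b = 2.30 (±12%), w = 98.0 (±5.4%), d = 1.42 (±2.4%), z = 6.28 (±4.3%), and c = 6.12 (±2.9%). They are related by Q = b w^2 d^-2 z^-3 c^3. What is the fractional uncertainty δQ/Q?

0.229

Q is a product of powers, so relative uncertainties combine in quadrature:
  (1·δb/b)² = (1×0.120)² = 0.0144;  (2·δw/w)² = (2×0.0540)² = 0.0117;  (-2·δd/d)² = (-2×0.0240)² = 0.00230;  (-3·δz/z)² = (-3×0.0430)² = 0.0166;  (3·δc/c)² = (3×0.0290)² = 0.00757
δQ/Q = √(0.0526) = 0.229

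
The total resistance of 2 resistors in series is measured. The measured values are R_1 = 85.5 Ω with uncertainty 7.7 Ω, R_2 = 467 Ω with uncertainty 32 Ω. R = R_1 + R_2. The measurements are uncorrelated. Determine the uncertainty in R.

For a sum/difference, combine absolute errors in quadrature:
  (δR_1)² = 59.3;  (δR_2)² = 1020
δR = √(1080) = 32.9 Ω

32.9 Ω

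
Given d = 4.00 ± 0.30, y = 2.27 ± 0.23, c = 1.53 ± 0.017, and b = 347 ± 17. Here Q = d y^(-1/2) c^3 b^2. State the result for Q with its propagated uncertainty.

Products/powers → add relative errors in quadrature, weighted by exponent:
  (1·δd/d)² = (1×0.0750)² = 0.00562;  (−½·δy/y)² = (-0.5×0.101)² = 0.00257;  (3·δc/c)² = (3×0.0111)² = 0.00111;  (2·δb/b)² = (2×0.0490)² = 0.00960
δQ/Q = √(0.0189) = 0.137
Q = 1.14e+06, so δQ = 0.137 × 1.14e+06 = 1.57e+05.

(1.14 ± 0.157) × 10^6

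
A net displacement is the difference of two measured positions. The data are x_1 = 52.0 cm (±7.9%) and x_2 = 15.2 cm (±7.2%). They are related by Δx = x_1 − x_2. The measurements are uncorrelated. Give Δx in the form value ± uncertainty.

For a sum/difference, combine absolute errors in quadrature:
  (δx_1)² = 16.9;  (δx_2)² = 1.20
δΔx = √(18.1) = 4.25 cm
Δx = 36.8 cm.

36.8 ± 4.25 cm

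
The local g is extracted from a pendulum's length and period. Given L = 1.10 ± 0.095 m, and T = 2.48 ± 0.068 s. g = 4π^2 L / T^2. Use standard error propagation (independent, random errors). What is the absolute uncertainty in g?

0.722 m/s^2

For a monomial g ∝ L, T^-2, fractional errors add in quadrature:
  (1·δL/L)² = (1×0.0864)² = 0.00746;  (-2·δT/T)² = (-2×0.0274)² = 0.00301
δg/g = √(0.0105) = 0.102
g = 7.06 m/s^2, so δg = 0.102 × 7.06 = 0.722 m/s^2.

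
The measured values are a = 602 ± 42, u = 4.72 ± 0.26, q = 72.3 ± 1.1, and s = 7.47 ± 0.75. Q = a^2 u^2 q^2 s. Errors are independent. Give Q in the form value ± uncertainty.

(3.15 ± 0.651) × 10^11

For a monomial Q ∝ a^2, u^2, q^2, s, fractional errors add in quadrature:
  (2·δa/a)² = (2×0.0698)² = 0.0195;  (2·δu/u)² = (2×0.0551)² = 0.0121;  (2·δq/q)² = (2×0.0152)² = 0.000926;  (1·δs/s)² = (1×0.100)² = 0.0101
δQ/Q = √(0.0426) = 0.206
Q = 3.15e+11, so δQ = 0.206 × 3.15e+11 = 6.51e+10.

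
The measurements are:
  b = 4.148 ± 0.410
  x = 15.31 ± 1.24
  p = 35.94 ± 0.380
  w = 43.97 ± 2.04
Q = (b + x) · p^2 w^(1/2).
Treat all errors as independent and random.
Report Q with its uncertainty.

Let u = b + x = 19.46. δu = √(δb² + δx²) = √(0.168 + 1.54) = 1.31, so δu/u = 0.0671.
Q is then a monomial in u, p, w:
δQ/Q = √((δu/u)² + (2·δp/p)² + (½·δw/w)²) = √(0.00451 + 0.000447 + 0.000538) = 0.0741
Q = 166700, so δQ = 0.0741 × 166700 = 12300.

166700 ± 12300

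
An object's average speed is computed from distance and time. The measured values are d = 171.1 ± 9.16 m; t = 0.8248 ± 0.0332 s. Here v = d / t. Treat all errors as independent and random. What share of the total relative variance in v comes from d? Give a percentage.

63.9%

(δv/v)² = (1·δd/d)² + (-1·δt/t)²
  d term: (1×0.0535)² = 0.00287
  t term: (-1×0.0403)² = 0.00162
Total = 0.00449. Share from d = 0.00287/0.00449 = 0.639.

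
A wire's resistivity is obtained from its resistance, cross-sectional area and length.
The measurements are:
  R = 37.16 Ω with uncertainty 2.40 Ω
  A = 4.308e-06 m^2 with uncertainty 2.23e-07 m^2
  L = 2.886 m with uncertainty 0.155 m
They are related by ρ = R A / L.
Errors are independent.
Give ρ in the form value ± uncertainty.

(5.547 ± 0.547) × 10^-5 Ω·m

Products/powers → add relative errors in quadrature, weighted by exponent:
  (1·δR/R)² = (1×0.0646)² = 0.00417;  (1·δA/A)² = (1×0.0518)² = 0.00268;  (-1·δL/L)² = (-1×0.0537)² = 0.00288
δρ/ρ = √(0.00974) = 0.0987
ρ = 5.547e-05 Ω·m, so δρ = 0.0987 × 5.547e-05 = 5.47e-06 Ω·m.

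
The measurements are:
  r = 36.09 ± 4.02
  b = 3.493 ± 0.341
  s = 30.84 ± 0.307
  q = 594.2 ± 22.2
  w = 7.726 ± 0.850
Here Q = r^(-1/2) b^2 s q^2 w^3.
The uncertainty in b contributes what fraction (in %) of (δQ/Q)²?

24.5%

(δQ/Q)² = (−½·δr/r)² + (2·δb/b)² + (1·δs/s)² + (2·δq/q)² + (3·δw/w)²
  r term: (-0.5×0.111)² = 0.00310
  b term: (2×0.0976)² = 0.0381
  s term: (1×0.00995)² = 9.91e-05
  q term: (2×0.0374)² = 0.00558
  w term: (3×0.110)² = 0.109
Total = 0.156. Share from b = 0.0381/0.156 = 0.245.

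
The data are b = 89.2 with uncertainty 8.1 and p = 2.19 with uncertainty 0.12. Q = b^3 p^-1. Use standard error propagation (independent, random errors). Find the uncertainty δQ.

Q is a product of powers, so relative uncertainties combine in quadrature:
  (3·δb/b)² = (3×0.0908)² = 0.0742;  (-1·δp/p)² = (-1×0.0548)² = 0.00300
δQ/Q = √(0.0772) = 0.278
Q = 3.24e+05, so δQ = 0.278 × 3.24e+05 = 90100.

90100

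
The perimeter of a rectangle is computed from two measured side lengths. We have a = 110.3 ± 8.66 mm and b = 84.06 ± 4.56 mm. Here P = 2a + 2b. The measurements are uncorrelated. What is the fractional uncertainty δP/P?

0.0504

Absolute uncertainties add in quadrature for a linear combination:
  (2·δa)² = 300;  (2·δb)² = 83.2
δP = √(383) = 19.6 mm
P = 388.7 mm, so δP/P = 19.6/388.7 = 0.0504.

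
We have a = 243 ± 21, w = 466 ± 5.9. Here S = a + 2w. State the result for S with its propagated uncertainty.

S is a linear combination, so absolute uncertainties add in quadrature:
  (δa)² = 441;  (2·δw)² = 139
δS = √(580) = 24.1
S = 1180.

1180 ± 24.1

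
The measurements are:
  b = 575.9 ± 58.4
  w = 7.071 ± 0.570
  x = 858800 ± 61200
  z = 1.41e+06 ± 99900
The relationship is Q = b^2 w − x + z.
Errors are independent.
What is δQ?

Let p = b^2·w = 2.345e+06. δp/p = √((2·δb/b)² + (1·δw/w)²) = √(0.0411 + 0.00650) = 0.218, so δp = 5.12e+05.
Q = p − x + z: δQ = √(δp² + δx² + δz²) = √(2.62e+11 + 3.75e+09 + 9.98e+09) = 5.25e+05

5.25e+05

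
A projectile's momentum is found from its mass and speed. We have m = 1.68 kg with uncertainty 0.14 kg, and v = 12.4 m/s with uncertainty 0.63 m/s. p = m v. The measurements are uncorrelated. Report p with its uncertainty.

20.8 ± 2.03 kg·m/s

Relative error in a monomial: (δp/p)² = Σ (nᵢ · δxᵢ/xᵢ)².
  (1·δm/m)² = (1×0.0833)² = 0.00694;  (1·δv/v)² = (1×0.0508)² = 0.00258
δp/p = √(0.00953) = 0.0976
p = 20.8 kg·m/s, so δp = 0.0976 × 20.8 = 2.03 kg·m/s.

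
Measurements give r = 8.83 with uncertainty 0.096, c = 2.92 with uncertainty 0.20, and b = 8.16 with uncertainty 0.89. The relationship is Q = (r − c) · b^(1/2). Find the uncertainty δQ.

1.12

Let u = r − c = 5.91. δu = √(δr² + δc²) = √(0.00922 + 0.0400) = 0.222, so δu/u = 0.0375.
Q is then a monomial in u, b:
δQ/Q = √((δu/u)² + (½·δb/b)²) = √(0.00141 + 0.00297) = 0.0662
Q = 16.9, so δQ = 0.0662 × 16.9 = 1.12.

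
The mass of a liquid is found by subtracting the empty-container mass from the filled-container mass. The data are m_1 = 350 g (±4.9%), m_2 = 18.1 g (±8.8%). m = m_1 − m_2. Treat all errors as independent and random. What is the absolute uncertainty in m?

17.2 g

Absolute uncertainties add in quadrature for a linear combination:
  (δm_1)² = 294;  (δm_2)² = 2.54
δm = √(297) = 17.2 g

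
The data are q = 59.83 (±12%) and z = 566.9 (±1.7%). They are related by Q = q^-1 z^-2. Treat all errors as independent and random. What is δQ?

Since Q is a product/quotient, work with relative uncertainties:
  (-1·δq/q)² = (-1×0.120)² = 0.0144;  (-2·δz/z)² = (-2×0.0170)² = 0.00116
δQ/Q = √(0.0156) = 0.125
Q = 5.201e-08, so δQ = 0.125 × 5.201e-08 = 6.49e-09.

6.49e-09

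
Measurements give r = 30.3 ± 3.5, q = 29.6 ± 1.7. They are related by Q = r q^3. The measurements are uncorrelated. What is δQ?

For a monomial Q ∝ r, q^3, fractional errors add in quadrature:
  (1·δr/r)² = (1×0.116)² = 0.0133;  (3·δq/q)² = (3×0.0574)² = 0.0297
δQ/Q = √(0.0430) = 0.207
Q = 7.86e+05, so δQ = 0.207 × 7.86e+05 = 1.63e+05.

1.63e+05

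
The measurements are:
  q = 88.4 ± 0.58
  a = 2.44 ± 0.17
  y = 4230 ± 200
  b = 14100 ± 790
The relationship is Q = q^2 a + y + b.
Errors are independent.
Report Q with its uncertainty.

Let p = q^2·a = 19100. δp/p = √((2·δq/q)² + (1·δa/a)²) = √(0.000172 + 0.00485) = 0.0709, so δp = 1350.
Q = p + y + b: δQ = √(δp² + δy² + δb²) = √(1.83e+06 + 40000 + 6.24e+05) = 1580
Q = 37400.

37400 ± 1580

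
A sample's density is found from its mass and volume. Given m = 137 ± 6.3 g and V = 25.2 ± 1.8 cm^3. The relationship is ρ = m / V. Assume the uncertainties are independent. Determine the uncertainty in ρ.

Each factor contributes (exponent × relative error)² to (δρ/ρ)²:
  (1·δm/m)² = (1×0.0460)² = 0.00211;  (-1·δV/V)² = (-1×0.0714)² = 0.00510
δρ/ρ = √(0.00722) = 0.0850
ρ = 5.44 g/cm^3, so δρ = 0.0850 × 5.44 = 0.462 g/cm^3.

0.462 g/cm^3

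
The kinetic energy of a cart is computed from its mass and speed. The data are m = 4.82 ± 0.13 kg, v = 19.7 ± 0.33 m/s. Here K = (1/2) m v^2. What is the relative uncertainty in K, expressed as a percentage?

4.30%

Since K is a product/quotient, work with relative uncertainties:
  (1·δm/m)² = (1×0.0270)² = 0.000727;  (2·δv/v)² = (2×0.0168)² = 0.00112
δK/K = √(0.00185) = 0.0430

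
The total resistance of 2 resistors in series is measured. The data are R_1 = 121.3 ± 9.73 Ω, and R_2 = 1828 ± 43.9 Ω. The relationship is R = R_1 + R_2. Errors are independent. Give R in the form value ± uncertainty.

1949 ± 45.0 Ω

Absolute uncertainties add in quadrature for a linear combination:
  (δR_1)² = 94.7;  (δR_2)² = 1930
δR = √(2020) = 45.0 Ω
R = 1949 Ω.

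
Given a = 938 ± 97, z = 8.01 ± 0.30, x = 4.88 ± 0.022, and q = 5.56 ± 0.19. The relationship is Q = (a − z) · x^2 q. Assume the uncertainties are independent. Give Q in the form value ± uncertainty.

(1.23 ± 0.136) × 10^5

Let u = a − z = 930. δu = √(δa² + δz²) = √(9410 + 0.0900) = 97.0, so δu/u = 0.104.
Q is then a monomial in u, x, q:
δQ/Q = √((δu/u)² + (2·δx/x)² + (1·δq/q)²) = √(0.0109 + 8.13e-05 + 0.00117) = 0.110
Q = 1.23e+05, so δQ = 0.110 × 1.23e+05 = 13600.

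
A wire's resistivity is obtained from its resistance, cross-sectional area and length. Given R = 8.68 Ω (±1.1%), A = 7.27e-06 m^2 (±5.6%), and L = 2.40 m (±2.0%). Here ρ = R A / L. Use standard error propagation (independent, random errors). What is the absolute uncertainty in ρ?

Relative error in a monomial: (δρ/ρ)² = Σ (nᵢ · δxᵢ/xᵢ)².
  (1·δR/R)² = (1×0.0110)² = 0.000121;  (1·δA/A)² = (1×0.0560)² = 0.00314;  (-1·δL/L)² = (-1×0.0200)² = 0.000400
δρ/ρ = √(0.00366) = 0.0605
ρ = 2.63e-05 Ω·m, so δρ = 0.0605 × 2.63e-05 = 1.59e-06 Ω·m.

1.59e-06 Ω·m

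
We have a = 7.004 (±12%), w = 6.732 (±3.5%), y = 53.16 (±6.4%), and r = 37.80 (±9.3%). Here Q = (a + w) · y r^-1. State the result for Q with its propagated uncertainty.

Let u = a + w = 13.74. δu = √(δa² + δw²) = √(0.706 + 0.0555) = 0.873, so δu/u = 0.0635.
Q is then a monomial in u, y, r:
δQ/Q = √((δu/u)² + (1·δy/y)² + (-1·δr/r)²) = √(0.00404 + 0.00410 + 0.00865) = 0.130
Q = 19.32, so δQ = 0.130 × 19.32 = 2.50.

19.32 ± 2.50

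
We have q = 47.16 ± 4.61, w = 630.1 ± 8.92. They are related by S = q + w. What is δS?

10.0

Each term contributes (cᵢ δxᵢ)² to (δS)²:
  (δq)² = 21.3;  (δw)² = 79.6
δS = √(101) = 10.0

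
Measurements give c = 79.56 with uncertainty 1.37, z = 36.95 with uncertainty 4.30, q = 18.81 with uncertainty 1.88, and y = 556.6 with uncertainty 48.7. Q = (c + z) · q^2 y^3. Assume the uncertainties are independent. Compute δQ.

2.36e+12

Let u = c + z = 116.5. δu = √(δc² + δz²) = √(1.88 + 18.5) = 4.51, so δu/u = 0.0387.
Q is then a monomial in u, q, y:
δQ/Q = √((δu/u)² + (2·δq/q)² + (3·δy/y)²) = √(0.00150 + 0.0400 + 0.0689) = 0.332
Q = 7.108e+12, so δQ = 0.332 × 7.108e+12 = 2.36e+12.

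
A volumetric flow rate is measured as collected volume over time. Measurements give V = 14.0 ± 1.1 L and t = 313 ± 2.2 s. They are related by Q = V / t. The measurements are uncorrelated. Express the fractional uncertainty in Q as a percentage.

7.89%

Relative error in a monomial: (δQ/Q)² = Σ (nᵢ · δxᵢ/xᵢ)².
  (1·δV/V)² = (1×0.0786)² = 0.00617;  (-1·δt/t)² = (-1×0.00703)² = 4.94e-05
δQ/Q = √(0.00622) = 0.0789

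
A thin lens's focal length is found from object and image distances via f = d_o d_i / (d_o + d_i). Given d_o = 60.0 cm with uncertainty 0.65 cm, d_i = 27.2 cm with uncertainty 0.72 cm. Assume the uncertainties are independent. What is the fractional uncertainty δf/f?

∂f/∂d_o = (d_i/(d_o+d_i))² = 0.0973;  ∂f/∂d_i = (d_o/(d_o+d_i))² = 0.473
δf = √((∂f/∂d_o · δd_o)² + (∂f/∂d_i · δd_i)²) = √(0.00400 + 0.116) = 0.347 cm
f = 18.7 cm, so δf/f = 0.347/18.7 = 0.0185.

0.0185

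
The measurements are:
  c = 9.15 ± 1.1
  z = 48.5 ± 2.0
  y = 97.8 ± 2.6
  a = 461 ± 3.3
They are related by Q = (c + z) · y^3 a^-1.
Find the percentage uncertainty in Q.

8.93%

Let u = c + z = 57.6. δu = √(δc² + δz²) = √(1.21 + 4.00) = 2.28, so δu/u = 0.0396.
Q is then a monomial in u, y, a:
δQ/Q = √((δu/u)² + (3·δy/y)² + (-1·δa/a)²) = √(0.00157 + 0.00636 + 5.12e-05) = 0.0893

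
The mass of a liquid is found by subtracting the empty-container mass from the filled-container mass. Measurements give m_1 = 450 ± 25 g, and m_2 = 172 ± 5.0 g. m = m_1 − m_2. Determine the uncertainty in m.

25.5 g

Absolute uncertainties add in quadrature for a linear combination:
  (δm_1)² = 625;  (δm_2)² = 25.0
δm = √(650) = 25.5 g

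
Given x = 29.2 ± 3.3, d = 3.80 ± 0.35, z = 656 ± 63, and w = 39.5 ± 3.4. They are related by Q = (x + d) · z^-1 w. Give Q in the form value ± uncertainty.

Let u = x + d = 33.0. δu = √(δx² + δd²) = √(10.9 + 0.122) = 3.32, so δu/u = 0.101.
Q is then a monomial in u, z, w:
δQ/Q = √((δu/u)² + (-1·δz/z)² + (1·δw/w)²) = √(0.0101 + 0.00922 + 0.00741) = 0.164
Q = 1.99, so δQ = 0.164 × 1.99 = 0.325.

1.99 ± 0.325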